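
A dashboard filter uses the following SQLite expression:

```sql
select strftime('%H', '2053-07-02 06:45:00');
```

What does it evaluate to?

06

`%H` extracts the 2-digit hour (00-23): 06.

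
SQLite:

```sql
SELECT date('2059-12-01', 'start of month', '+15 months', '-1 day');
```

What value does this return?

2061-02-28

`start of month` rewinds 2059-12-01 to 2059-12-01.
Adding +15 months to 2059-12-01 gives 2061-03-01.
Going back 1 day from 2061-03-01 reaches 2061-02-28 (last day of February, 28 days).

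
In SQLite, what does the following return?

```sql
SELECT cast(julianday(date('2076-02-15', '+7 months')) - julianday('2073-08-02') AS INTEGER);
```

1140

Adding +7 months to 2076-02-15 gives 2076-09-15.
29 days remain in August 2073 after the 2nd (31 − 2).
Full months from September 2073 through August 2076 contribute their day counts.
Then 15 days into September 2076.
Total: 29 + 30 + 31 + 30 + 31 + 31 + 28 + 31 + 30 + 31 + 30 + 31 + 31 + 30 + 31 + 30 + 31 + 31 + 28 + 31 + 30 + 31 + 30 + 31 + 31 + 30 + 31 + 30 + 31 + 31 + 29 + 31 + 30 + 31 + 30 + 31 + 31 + 15 = 1140.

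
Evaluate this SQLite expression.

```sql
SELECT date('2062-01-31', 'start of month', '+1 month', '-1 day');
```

`start of month` rewinds 2062-01-31 to 2062-01-01.
Adding +1 month to 2062-01-01 gives 2062-02-01.
Going back 1 day from 2062-02-01 reaches 2062-01-31 (last day of January, 31 days).

2062-01-31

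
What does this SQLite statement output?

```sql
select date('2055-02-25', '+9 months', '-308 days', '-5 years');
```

Adding +9 months to 2055-02-25 gives 2055-11-25.
Applying '-308 days' to 2055-11-25: counting 308 days back gives 2055-01-21.
Adding -5 years to 2055-01-21 gives 2050-01-21.

2050-01-21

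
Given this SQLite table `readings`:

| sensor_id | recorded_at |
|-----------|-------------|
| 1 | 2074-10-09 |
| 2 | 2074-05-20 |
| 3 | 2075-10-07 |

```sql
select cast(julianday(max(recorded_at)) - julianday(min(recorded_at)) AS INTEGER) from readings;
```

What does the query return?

MIN = 2074-05-20, MAX = 2075-10-07.
11 days remain in May 2074 after the 20th (31 − 20).
Full months from June 2074 through September 2075 contribute their day counts.
Then 7 days into October 2075.
Total: 11 + 30 + 31 + 31 + 30 + 31 + 30 + 31 + 31 + 28 + 31 + 30 + 31 + 30 + 31 + 31 + 30 + 7 = 505.

505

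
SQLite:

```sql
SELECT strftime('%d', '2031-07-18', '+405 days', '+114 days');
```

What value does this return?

First apply '+405 days', '+114 days': 2031-07-18 → 2032-12-18.
`%d` extracts the 2-digit day of month: 18.

18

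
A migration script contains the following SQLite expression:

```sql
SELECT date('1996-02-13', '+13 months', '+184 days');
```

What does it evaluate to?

1997-09-13

Adding +13 months to 1996-02-13 gives 1997-03-13.
Applying '+184 days' to 1997-03-13: counting 184 days forward gives 1997-09-13.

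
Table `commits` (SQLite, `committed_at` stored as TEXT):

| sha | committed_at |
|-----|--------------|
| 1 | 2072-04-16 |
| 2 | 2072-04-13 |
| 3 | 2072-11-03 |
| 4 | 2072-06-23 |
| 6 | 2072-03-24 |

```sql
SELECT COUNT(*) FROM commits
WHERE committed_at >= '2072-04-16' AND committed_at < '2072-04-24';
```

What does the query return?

Rows in [2072-04-16, 2072-04-24): 2072-04-16 → 1 row.

1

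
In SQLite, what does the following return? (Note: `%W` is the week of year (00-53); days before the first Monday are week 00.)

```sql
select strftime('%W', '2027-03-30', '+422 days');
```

21

First apply '+422 days': 2027-03-30 → 2028-05-25.
2028-05-25 is a Thursday. SQLite's %W counts Mondays since the year started; the result is 21.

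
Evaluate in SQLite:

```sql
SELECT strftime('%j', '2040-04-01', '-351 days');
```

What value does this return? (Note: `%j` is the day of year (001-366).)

First apply '-351 days': 2040-04-01 → 2039-04-16.
Day-of-year for 2039-04-16: days since 2039-01-01 inclusive = 106, zero-padded to 106.

106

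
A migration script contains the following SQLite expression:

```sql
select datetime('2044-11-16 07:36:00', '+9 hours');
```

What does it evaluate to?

+9 hours from 2044-11-16 07:36:00 is 2044-11-16 16:36:00.

2044-11-16 16:36:00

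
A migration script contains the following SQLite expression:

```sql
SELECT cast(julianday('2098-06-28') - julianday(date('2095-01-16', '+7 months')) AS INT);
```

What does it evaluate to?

Adding +7 months to 2095-01-16 gives 2095-08-16.
15 days remain in August 2095 after the 16th (31 − 16).
Full months from September 2095 through May 2098 contribute their day counts.
Then 28 days into June 2098.
Total: 15 + 30 + 31 + 30 + 31 + 31 + 29 + 31 + 30 + 31 + 30 + 31 + 31 + 30 + 31 + 30 + 31 + 31 + 28 + 31 + 30 + 31 + 30 + 31 + 31 + 30 + 31 + 30 + 31 + 31 + 28 + 31 + 30 + 31 + 28 = 1047.

1047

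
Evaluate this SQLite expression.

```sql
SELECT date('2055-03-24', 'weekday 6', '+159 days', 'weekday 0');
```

2055-09-05

`weekday 6` advances to the next Saturday; 2055-03-24 is a Wednesday, so it moves forward to 2055-03-27.
Applying '+159 days' to 2055-03-27: counting 159 days forward gives 2055-09-02.
`weekday 0` advances to the next Sunday; 2055-09-02 is a Thursday, so it moves forward to 2055-09-05.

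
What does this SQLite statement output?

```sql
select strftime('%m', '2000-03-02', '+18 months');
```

First apply '+18 months': 2000-03-02 → 2001-09-02.
`%m` extracts the 2-digit month (01-12): 09.

09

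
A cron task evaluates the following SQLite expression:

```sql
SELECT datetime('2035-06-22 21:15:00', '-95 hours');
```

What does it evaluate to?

-95 hours from 2035-06-22 21:15:00 is 2035-06-18 22:15:00 (crosses midnight).

2035-06-18 22:15:00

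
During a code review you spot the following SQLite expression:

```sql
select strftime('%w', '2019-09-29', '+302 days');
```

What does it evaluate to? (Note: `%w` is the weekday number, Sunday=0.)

1

First apply '+302 days': 2019-09-29 → 2020-07-27.
2020-07-27 is a Monday; with Sunday=0 that is 1.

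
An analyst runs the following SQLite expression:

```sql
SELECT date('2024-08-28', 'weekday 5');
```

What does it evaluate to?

`weekday 5` advances to the next Friday; 2024-08-28 is a Wednesday, so it moves forward to 2024-08-30.

2024-08-30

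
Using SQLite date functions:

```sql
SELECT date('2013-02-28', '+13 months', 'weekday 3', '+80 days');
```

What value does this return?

Adding +13 months to 2013-02-28 gives 2014-03-28.
`weekday 3` advances to the next Wednesday; 2014-03-28 is a Friday, so it moves forward to 2014-04-02.
Applying '+80 days' to 2014-04-02: counting 80 days forward gives 2014-06-21.

2014-06-21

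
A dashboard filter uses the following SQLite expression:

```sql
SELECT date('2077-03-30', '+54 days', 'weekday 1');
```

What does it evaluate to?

2077-05-24

Applying '+54 days' to 2077-03-30: counting 54 days forward gives 2077-05-23.
`weekday 1` advances to the next Monday; 2077-05-23 is a Sunday, so it moves forward to 2077-05-24.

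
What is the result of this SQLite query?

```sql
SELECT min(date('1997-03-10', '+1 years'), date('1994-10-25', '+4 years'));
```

1998-03-10

date('1997-03-10', '+1 years') → 1998-03-10.
date('1994-10-25', '+4 years') → 1998-10-25.
Earlier of the two is 1998-03-10.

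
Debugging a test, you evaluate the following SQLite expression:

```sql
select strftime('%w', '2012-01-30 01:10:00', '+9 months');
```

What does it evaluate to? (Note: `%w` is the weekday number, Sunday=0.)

First apply '+9 months': 2012-01-30 01:10:00 → 2012-10-30 01:10:00.
2012-10-30 is a Tuesday; with Sunday=0 that is 2.

2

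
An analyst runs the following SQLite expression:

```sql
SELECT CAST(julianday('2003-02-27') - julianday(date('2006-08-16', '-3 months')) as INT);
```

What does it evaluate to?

Adding -3 months to 2006-08-16 gives 2006-05-16.
1 day remains in February 2003 after the 27th (28 − 27).
Full months from March 2003 through April 2006 contribute their day counts.
Then 16 days into May 2006.
Total: 1 + 31 + 30 + 31 + 30 + 31 + 31 + 30 + 31 + 30 + 31 + 31 + 29 + 31 + 30 + 31 + 30 + 31 + 31 + 30 + 31 + 30 + 31 + 31 + 28 + 31 + 30 + 31 + 30 + 31 + 31 + 30 + 31 + 30 + 31 + 31 + 28 + 31 + 30 + 16 = 1174.
The subtraction is earlier − later, so the result is −1174 → -1174.

-1174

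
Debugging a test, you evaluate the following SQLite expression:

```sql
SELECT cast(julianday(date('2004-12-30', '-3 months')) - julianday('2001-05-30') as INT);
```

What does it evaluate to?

Adding -3 months to 2004-12-30 gives 2004-09-30.
1 day remains in May 2001 after the 30th (31 − 30).
Full months from June 2001 through August 2004 contribute their day counts.
Then 30 days into September 2004.
Total: 1 + 30 + 31 + 31 + 30 + 31 + 30 + 31 + 31 + 28 + 31 + 30 + 31 + 30 + 31 + 31 + 30 + 31 + 30 + 31 + 31 + 28 + 31 + 30 + 31 + 30 + 31 + 31 + 30 + 31 + 30 + 31 + 31 + 29 + 31 + 30 + 31 + 30 + 31 + 31 + 30 = 1219.

1219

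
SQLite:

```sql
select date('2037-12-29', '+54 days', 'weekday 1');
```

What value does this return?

2038-02-22

Applying '+54 days' to 2037-12-29: counting 54 days forward gives 2038-02-21.
`weekday 1` advances to the next Monday; 2038-02-21 is a Sunday, so it moves forward to 2038-02-22.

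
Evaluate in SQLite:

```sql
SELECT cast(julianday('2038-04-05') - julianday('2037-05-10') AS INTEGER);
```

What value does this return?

21 days remain in May 2037 after the 10th (31 − 10).
Full months from June 2037 through March 2038 contribute their day counts.
Then 5 days into April 2038.
Total: 21 + 30 + 31 + 31 + 30 + 31 + 30 + 31 + 31 + 28 + 31 + 5 = 330.

330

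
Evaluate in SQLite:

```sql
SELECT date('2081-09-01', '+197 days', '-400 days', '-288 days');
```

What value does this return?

Applying '+197 days' to 2081-09-01: counting 197 days forward gives 2082-03-17.
Applying '-400 days' to 2082-03-17: counting 400 days back gives 2081-02-10.
Applying '-288 days' to 2081-02-10: counting 288 days back gives 2080-04-28.

2080-04-28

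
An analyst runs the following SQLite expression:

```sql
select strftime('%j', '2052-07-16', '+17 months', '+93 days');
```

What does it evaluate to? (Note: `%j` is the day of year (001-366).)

First apply '+17 months', '+93 days': 2052-07-16 → 2054-03-19.
Day-of-year for 2054-03-19: days since 2054-01-01 inclusive = 78, zero-padded to 078.

078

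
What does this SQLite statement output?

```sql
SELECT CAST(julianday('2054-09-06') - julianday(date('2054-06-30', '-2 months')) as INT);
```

129

Adding -2 months to 2054-06-30 gives 2054-04-30.
0 days remain in April 2054 after the 30th (30 − 30).
May 2054: 31 days.
June 2054: 30 days.
July 2054: 31 days.
August 2054: 31 days.
Then 6 days into September 2054.
Total: 0 + 31 + 30 + 31 + 31 + 6 = 129.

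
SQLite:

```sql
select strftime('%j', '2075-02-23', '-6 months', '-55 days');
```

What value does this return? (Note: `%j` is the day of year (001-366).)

First apply '-6 months', '-55 days': 2075-02-23 → 2074-06-29.
Day-of-year for 2074-06-29: days since 2074-01-01 inclusive = 180, zero-padded to 180.

180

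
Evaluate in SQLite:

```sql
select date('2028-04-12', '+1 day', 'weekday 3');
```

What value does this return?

Advancing 1 more day within April lands on 2028-04-13.
`weekday 3` advances to the next Wednesday; 2028-04-13 is a Thursday, so it moves forward to 2028-04-19.

2028-04-19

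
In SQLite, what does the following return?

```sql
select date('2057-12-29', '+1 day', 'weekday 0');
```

Advancing 1 more day within December lands on 2057-12-30.
`weekday 0` advances to the next Sunday; 2057-12-30 is already a Sunday, so it stays at 2057-12-30.

2057-12-30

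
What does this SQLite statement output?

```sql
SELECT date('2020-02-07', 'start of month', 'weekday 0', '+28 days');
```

2020-03-01

`start of month` rewinds 2020-02-07 to 2020-02-01.
`weekday 0` advances to the next Sunday; 2020-02-01 is a Saturday, so it moves forward to 2020-02-02.
February 2020 has 29 days; 27 remain after the 2nd, so 28 days reach 2020-03-01.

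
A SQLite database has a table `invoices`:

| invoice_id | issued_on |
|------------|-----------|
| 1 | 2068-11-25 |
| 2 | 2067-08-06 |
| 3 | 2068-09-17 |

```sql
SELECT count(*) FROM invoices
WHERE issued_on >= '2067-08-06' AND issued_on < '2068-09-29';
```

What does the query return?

Rows in [2067-08-06, 2068-09-29): 2067-08-06, 2068-09-17 → 2 rows.

2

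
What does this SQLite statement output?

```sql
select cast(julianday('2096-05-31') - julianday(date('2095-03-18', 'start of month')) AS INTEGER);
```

`start of month` rewinds 2095-03-18 to 2095-03-01.
30 days remain in March 2095 after the 1st (31 − 1).
Full months from April 2095 through April 2096 contribute their day counts.
Then 31 days into May 2096.
Total: 30 + 30 + 31 + 30 + 31 + 31 + 30 + 31 + 30 + 31 + 31 + 29 + 31 + 30 + 31 = 457.

457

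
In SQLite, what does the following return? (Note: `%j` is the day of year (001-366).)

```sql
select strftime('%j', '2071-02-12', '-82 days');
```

326

First apply '-82 days': 2071-02-12 → 2070-11-22.
Day-of-year for 2070-11-22: days since 2070-01-01 inclusive = 326, zero-padded to 326.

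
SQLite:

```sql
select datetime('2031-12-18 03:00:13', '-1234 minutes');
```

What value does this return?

1234 minutes = 20h 34m; -1234 minutes from 2031-12-18 03:00:13 is 2031-12-17 06:26:13 (crosses midnight).

2031-12-17 06:26:13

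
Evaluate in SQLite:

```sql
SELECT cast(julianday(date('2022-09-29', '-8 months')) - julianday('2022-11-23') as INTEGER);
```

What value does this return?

Adding -8 months to 2022-09-29 gives 2022-01-29.
2 days remain in January 2022 after the 29th (31 − 29).
Full months from February 2022 through October 2022 contribute their day counts.
Then 23 days into November 2022.
Total: 2 + 28 + 31 + 30 + 31 + 30 + 31 + 31 + 30 + 31 + 23 = 298.
The subtraction is earlier − later, so the result is −298 → -298.

-298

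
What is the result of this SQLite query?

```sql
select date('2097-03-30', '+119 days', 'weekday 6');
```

2097-07-27

Applying '+119 days' to 2097-03-30: counting 119 days forward gives 2097-07-27.
`weekday 6` advances to the next Saturday; 2097-07-27 is already a Saturday, so it stays at 2097-07-27.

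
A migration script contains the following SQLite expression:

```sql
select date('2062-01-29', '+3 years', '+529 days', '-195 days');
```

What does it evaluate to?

Adding +3 years to 2062-01-29 gives 2065-01-29.
Applying '+529 days' to 2065-01-29: counting 529 days forward gives 2066-07-12.
Applying '-195 days' to 2066-07-12: counting 195 days back gives 2065-12-29.

2065-12-29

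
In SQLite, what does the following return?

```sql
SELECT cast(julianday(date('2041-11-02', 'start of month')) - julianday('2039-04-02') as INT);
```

944

`start of month` rewinds 2041-11-02 to 2041-11-01.
28 days remain in April 2039 after the 2nd (30 − 2).
Full months from May 2039 through October 2041 contribute their day counts.
Then 1 day into November 2041.
Total: 28 + 31 + 30 + 31 + 31 + 30 + 31 + 30 + 31 + 31 + 29 + 31 + 30 + 31 + 30 + 31 + 31 + 30 + 31 + 30 + 31 + 31 + 28 + 31 + 30 + 31 + 30 + 31 + 31 + 30 + 31 + 1 = 944.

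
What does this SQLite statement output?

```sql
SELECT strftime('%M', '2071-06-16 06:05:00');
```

`%M` extracts the 2-digit minute: 05.

05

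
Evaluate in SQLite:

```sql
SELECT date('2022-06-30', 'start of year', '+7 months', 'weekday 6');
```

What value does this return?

`start of year` rewinds 2022-06-30 to 2022-01-01.
Adding +7 months to 2022-01-01 gives 2022-08-01.
`weekday 6` advances to the next Saturday; 2022-08-01 is a Monday, so it moves forward to 2022-08-06.

2022-08-06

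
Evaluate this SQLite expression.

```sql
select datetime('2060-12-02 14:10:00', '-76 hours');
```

2060-11-29 10:10:00

-76 hours from 2060-12-02 14:10:00 is 2060-11-29 10:10:00 (crosses midnight).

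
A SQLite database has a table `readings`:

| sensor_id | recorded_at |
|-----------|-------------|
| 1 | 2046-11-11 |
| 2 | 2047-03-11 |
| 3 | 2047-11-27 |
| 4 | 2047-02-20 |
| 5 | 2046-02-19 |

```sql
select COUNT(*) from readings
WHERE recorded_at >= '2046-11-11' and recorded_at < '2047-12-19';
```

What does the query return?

4

Rows in [2046-11-11, 2047-12-19): 2046-11-11, 2047-03-11, 2047-11-27, 2047-02-20 → 4 rows.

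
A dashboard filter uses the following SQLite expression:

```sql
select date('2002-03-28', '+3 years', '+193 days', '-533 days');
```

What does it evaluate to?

Adding +3 years to 2002-03-28 gives 2005-03-28.
Applying '+193 days' to 2005-03-28: counting 193 days forward gives 2005-10-07.
Applying '-533 days' to 2005-10-07: counting 533 days back gives 2004-04-22.

2004-04-22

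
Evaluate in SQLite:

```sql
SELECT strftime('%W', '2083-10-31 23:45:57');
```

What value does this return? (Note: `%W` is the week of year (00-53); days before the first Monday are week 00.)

2083-10-31 is a Sunday. SQLite's %W counts Mondays since the year started; the result is 43.

43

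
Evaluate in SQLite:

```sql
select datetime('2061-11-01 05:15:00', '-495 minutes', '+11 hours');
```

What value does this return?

495 minutes = 8h 15m; -495 minutes from 2061-11-01 05:15:00 is 2061-10-31 21:00:00 (crosses midnight).
+11 hours from 2061-10-31 21:00:00 is 2061-11-01 08:00:00 (crosses midnight).

2061-11-01 08:00:00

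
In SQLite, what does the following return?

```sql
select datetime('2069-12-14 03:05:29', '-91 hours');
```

-91 hours from 2069-12-14 03:05:29 is 2069-12-10 08:05:29 (crosses midnight).

2069-12-10 08:05:29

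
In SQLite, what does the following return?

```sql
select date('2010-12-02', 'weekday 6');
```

2010-12-04

`weekday 6` advances to the next Saturday; 2010-12-02 is a Thursday, so it moves forward to 2010-12-04.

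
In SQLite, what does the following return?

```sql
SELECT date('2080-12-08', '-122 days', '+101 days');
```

Applying '-122 days' to 2080-12-08: counting 122 days back gives 2080-08-08.
Applying '+101 days' to 2080-08-08: counting 101 days forward gives 2080-11-17.

2080-11-17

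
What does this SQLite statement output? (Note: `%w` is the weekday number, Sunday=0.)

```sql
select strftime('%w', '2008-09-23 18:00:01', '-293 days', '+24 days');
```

6

First apply '-293 days', '+24 days': 2008-09-23 18:00:01 → 2007-12-29 18:00:01.
2007-12-29 is a Saturday; with Sunday=0 that is 6.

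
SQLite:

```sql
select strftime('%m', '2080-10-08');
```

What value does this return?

`%m` extracts the 2-digit month (01-12): 10.

10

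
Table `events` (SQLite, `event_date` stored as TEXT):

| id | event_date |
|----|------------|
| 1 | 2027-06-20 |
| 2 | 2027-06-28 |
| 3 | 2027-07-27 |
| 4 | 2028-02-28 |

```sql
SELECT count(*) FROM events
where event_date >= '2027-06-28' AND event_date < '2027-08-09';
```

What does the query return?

Rows in [2027-06-28, 2027-08-09): 2027-06-28, 2027-07-27 → 2 rows.

2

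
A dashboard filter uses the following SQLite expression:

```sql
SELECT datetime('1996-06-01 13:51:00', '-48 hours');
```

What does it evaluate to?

-48 hours from 1996-06-01 13:51:00 is 1996-05-30 13:51:00 (crosses midnight).

1996-05-30 13:51:00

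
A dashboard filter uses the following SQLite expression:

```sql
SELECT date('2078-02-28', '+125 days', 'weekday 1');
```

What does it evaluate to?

Applying '+125 days' to 2078-02-28: counting 125 days forward gives 2078-07-03.
`weekday 1` advances to the next Monday; 2078-07-03 is a Sunday, so it moves forward to 2078-07-04.

2078-07-04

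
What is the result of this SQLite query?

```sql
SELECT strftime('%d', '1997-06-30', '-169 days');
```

First apply '-169 days': 1997-06-30 → 1997-01-12.
`%d` extracts the 2-digit day of month: 12.

12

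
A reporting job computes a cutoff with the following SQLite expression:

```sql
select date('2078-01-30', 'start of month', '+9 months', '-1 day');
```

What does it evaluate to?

`start of month` rewinds 2078-01-30 to 2078-01-01.
Adding +9 months to 2078-01-01 gives 2078-10-01.
Going back 1 day from 2078-10-01 reaches 2078-09-30 (last day of September, 30 days).

2078-09-30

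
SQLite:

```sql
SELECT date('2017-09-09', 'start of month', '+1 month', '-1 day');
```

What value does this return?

2017-09-30

`start of month` rewinds 2017-09-09 to 2017-09-01.
Adding +1 month to 2017-09-01 gives 2017-10-01.
Going back 1 day from 2017-10-01 reaches 2017-09-30 (last day of September, 30 days).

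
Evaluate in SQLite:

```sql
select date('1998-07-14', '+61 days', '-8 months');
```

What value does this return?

1998-01-13

Applying '+61 days' to 1998-07-14: counting 61 days forward gives 1998-09-13.
Adding -8 months to 1998-09-13 gives 1998-01-13.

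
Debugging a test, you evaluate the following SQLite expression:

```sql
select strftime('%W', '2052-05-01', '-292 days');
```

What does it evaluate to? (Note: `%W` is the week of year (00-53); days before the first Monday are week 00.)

28

First apply '-292 days': 2052-05-01 → 2051-07-14.
2051-07-14 is a Friday. SQLite's %W counts Mondays since the year started; the result is 28.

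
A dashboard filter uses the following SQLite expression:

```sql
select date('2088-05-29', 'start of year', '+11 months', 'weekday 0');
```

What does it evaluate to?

2088-12-05

`start of year` rewinds 2088-05-29 to 2088-01-01.
Adding +11 months to 2088-01-01 gives 2088-12-01.
`weekday 0` advances to the next Sunday; 2088-12-01 is a Wednesday, so it moves forward to 2088-12-05.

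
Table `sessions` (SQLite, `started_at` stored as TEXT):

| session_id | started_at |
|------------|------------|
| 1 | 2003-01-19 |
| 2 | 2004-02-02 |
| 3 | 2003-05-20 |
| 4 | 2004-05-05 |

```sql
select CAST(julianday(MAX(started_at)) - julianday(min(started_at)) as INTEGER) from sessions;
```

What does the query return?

472

MIN = 2003-01-19, MAX = 2004-05-05.
12 days remain in January 2003 after the 19th (31 − 19).
Full months from February 2003 through April 2004 contribute their day counts.
Then 5 days into May 2004.
Total: 12 + 28 + 31 + 30 + 31 + 30 + 31 + 31 + 30 + 31 + 30 + 31 + 31 + 29 + 31 + 30 + 5 = 472.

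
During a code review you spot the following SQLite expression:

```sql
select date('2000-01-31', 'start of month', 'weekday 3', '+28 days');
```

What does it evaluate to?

`start of month` rewinds 2000-01-31 to 2000-01-01.
`weekday 3` advances to the next Wednesday; 2000-01-01 is a Saturday, so it moves forward to 2000-01-05.
January 2000 has 31 days; 26 remain after the 5th, so 27 days reach 2000-02-01.
Advancing 1 more day within February lands on 2000-02-02.

2000-02-02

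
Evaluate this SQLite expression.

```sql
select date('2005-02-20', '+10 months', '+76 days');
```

Adding +10 months to 2005-02-20 gives 2005-12-20.
Applying '+76 days' to 2005-12-20: counting 76 days forward gives 2006-03-06.

2006-03-06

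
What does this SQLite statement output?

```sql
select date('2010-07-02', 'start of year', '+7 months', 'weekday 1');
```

2010-08-02

`start of year` rewinds 2010-07-02 to 2010-01-01.
Adding +7 months to 2010-01-01 gives 2010-08-01.
`weekday 1` advances to the next Monday; 2010-08-01 is a Sunday, so it moves forward to 2010-08-02.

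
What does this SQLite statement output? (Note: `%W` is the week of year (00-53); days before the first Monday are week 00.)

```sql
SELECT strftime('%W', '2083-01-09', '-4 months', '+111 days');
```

52

First apply '-4 months', '+111 days': 2083-01-09 → 2082-12-29.
2082-12-29 is a Tuesday. SQLite's %W counts Mondays since the year started; the result is 52.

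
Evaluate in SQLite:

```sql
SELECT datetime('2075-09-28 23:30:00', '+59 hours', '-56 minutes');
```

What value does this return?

2075-10-01 09:34:00

+59 hours from 2075-09-28 23:30:00 is 2075-10-01 10:30:00 (crosses midnight).
-56 minutes from 2075-10-01 10:30:00 is 2075-10-01 09:34:00.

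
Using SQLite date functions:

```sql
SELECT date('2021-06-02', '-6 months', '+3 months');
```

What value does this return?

Adding -6 months to 2021-06-02 gives 2020-12-02.
Adding +3 months to 2020-12-02 gives 2021-03-02.

2021-03-02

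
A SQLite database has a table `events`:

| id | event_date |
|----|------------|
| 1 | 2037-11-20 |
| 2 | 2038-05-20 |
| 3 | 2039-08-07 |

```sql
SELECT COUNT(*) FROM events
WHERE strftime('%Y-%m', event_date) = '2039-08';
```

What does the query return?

Rows with year-month 2039-08: 2039-08-07 → 1.

1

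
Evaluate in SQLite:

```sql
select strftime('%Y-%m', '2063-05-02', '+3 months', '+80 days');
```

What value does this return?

First apply '+3 months', '+80 days': 2063-05-02 → 2063-10-21.
`%Y-%m` extracts the year-month: 2063-10.

2063-10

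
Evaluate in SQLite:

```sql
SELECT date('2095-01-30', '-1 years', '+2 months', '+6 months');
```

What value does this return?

Adding -1 year to 2095-01-30 gives 2094-01-30.
Adding +2 months to 2094-01-30 gives 2094-03-30.
Adding +6 months to 2094-03-30 gives 2094-09-30.

2094-09-30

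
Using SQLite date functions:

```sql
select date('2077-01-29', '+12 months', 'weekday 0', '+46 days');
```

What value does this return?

2078-03-17

Adding +12 months to 2077-01-29 gives 2078-01-29.
`weekday 0` advances to the next Sunday; 2078-01-29 is a Saturday, so it moves forward to 2078-01-30.
Applying '+46 days' to 2078-01-30: counting 46 days forward gives 2078-03-17.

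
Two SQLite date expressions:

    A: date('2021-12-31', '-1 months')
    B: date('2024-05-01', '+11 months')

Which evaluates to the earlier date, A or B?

A

A = 2021-12-01.
B = 2025-04-01.
A is earlier.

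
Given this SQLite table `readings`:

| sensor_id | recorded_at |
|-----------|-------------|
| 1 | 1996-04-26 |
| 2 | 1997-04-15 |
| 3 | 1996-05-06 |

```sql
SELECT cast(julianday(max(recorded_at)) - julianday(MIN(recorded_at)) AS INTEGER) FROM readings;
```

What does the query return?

354

MIN = 1996-04-26, MAX = 1997-04-15.
4 days remain in April 1996 after the 26th (30 − 26).
Full months from May 1996 through March 1997 contribute their day counts.
Then 15 days into April 1997.
Total: 4 + 31 + 30 + 31 + 31 + 30 + 31 + 30 + 31 + 31 + 28 + 31 + 15 = 354.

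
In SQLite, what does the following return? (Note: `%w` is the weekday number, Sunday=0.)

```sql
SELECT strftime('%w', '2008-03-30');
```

0

2008-03-30 is a Sunday; with Sunday=0 that is 0.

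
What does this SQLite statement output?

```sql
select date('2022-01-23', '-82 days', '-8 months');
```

2021-03-02

Applying '-82 days' to 2022-01-23: counting 82 days back gives 2021-11-02.
Adding -8 months to 2021-11-02 gives 2021-03-02.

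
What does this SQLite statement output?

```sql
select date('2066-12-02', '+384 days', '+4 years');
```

2071-12-21

Applying '+384 days' to 2066-12-02: counting 384 days forward gives 2067-12-21.
Adding +4 years to 2067-12-21 gives 2071-12-21.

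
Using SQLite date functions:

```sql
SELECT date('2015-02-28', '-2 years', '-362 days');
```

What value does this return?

2012-03-03

Adding -2 years to 2015-02-28 gives 2013-02-28.
Applying '-362 days' to 2013-02-28: counting 362 days back gives 2012-03-03.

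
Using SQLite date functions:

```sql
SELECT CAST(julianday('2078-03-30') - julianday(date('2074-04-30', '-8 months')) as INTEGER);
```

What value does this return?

1673

Adding -8 months to 2074-04-30 gives 2073-08-30.
1 day remains in August 2073 after the 30th (31 − 30).
Full months from September 2073 through February 2078 contribute their day counts.
Then 30 days into March 2078.
Total: 1 + 30 + 31 + 30 + 31 + 31 + 28 + 31 + 30 + 31 + 30 + 31 + 31 + 30 + 31 + 30 + 31 + 31 + 28 + 31 + 30 + 31 + 30 + 31 + 31 + 30 + 31 + 30 + 31 + 31 + 29 + 31 + 30 + 31 + 30 + 31 + 31 + 30 + 31 + 30 + 31 + 31 + 28 + 31 + 30 + 31 + 30 + 31 + 31 + 30 + 31 + 30 + 31 + 31 + 28 + 30 = 1673.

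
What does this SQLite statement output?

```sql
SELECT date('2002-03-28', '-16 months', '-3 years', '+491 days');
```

1999-04-03

Adding -16 months to 2002-03-28 gives 2000-11-28.
Adding -3 years to 2000-11-28 gives 1997-11-28.
Applying '+491 days' to 1997-11-28: counting 491 days forward gives 1999-04-03.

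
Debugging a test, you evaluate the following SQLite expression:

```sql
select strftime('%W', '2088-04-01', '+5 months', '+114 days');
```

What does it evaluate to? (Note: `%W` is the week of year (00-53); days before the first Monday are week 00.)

51

First apply '+5 months', '+114 days': 2088-04-01 → 2088-12-24.
2088-12-24 is a Friday. SQLite's %W counts Mondays since the year started; the result is 51.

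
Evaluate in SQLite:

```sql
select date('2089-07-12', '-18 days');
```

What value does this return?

2089-06-24

Going back 12 days from 2089-07-12 reaches 2089-06-30 (last day of June, 30 days).
Going back 6 days within June lands on 2089-06-24.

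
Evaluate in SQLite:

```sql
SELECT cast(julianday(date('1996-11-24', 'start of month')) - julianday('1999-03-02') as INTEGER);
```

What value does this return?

`start of month` rewinds 1996-11-24 to 1996-11-01.
29 days remain in November 1996 after the 1st (30 − 1).
Full months from December 1996 through February 1999 contribute their day counts.
Then 2 days into March 1999.
Total: 29 + 31 + 31 + 28 + 31 + 30 + 31 + 30 + 31 + 31 + 30 + 31 + 30 + 31 + 31 + 28 + 31 + 30 + 31 + 30 + 31 + 31 + 30 + 31 + 30 + 31 + 31 + 28 + 2 = 851.
The subtraction is earlier − later, so the result is −851 → -851.

-851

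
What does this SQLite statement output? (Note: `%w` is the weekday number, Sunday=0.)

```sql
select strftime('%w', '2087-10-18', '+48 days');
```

5

First apply '+48 days': 2087-10-18 → 2087-12-05.
2087-12-05 is a Friday; with Sunday=0 that is 5.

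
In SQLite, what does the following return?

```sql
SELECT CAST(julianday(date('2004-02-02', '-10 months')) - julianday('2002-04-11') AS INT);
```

Adding -10 months to 2004-02-02 gives 2003-04-02.
19 days remain in April 2002 after the 11th (30 − 11).
Full months from May 2002 through March 2003 contribute their day counts.
Then 2 days into April 2003.
Total: 19 + 31 + 30 + 31 + 31 + 30 + 31 + 30 + 31 + 31 + 28 + 31 + 2 = 356.

356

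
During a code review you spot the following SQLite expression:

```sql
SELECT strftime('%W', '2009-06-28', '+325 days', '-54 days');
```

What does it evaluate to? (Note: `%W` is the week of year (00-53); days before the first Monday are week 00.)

First apply '+325 days', '-54 days': 2009-06-28 → 2010-03-26.
2010-03-26 is a Friday. SQLite's %W counts Mondays since the year started; the result is 12.

12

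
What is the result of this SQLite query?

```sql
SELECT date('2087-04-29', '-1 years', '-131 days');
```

2085-12-19

Adding -1 year to 2087-04-29 gives 2086-04-29.
Applying '-131 days' to 2086-04-29: counting 131 days back gives 2085-12-19.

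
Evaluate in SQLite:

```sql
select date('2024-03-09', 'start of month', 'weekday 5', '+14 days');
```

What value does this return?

2024-03-15

`start of month` rewinds 2024-03-09 to 2024-03-01.
`weekday 5` advances to the next Friday; 2024-03-01 is already a Friday, so it stays at 2024-03-01.
Advancing 14 more days within March lands on 2024-03-15.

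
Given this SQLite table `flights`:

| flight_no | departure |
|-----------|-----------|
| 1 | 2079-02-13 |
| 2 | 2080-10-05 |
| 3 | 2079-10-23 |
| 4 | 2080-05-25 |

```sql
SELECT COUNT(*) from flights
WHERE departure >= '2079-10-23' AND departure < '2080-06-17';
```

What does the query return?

Rows in [2079-10-23, 2080-06-17): 2079-10-23, 2080-05-25 → 2 rows.

2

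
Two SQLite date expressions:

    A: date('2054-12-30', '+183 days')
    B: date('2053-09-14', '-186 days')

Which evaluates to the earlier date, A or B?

B

A = 2055-07-01.
B = 2053-03-12.
B is earlier.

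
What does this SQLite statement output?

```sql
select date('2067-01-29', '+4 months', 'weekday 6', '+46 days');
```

Adding +4 months to 2067-01-29 gives 2067-05-29.
`weekday 6` advances to the next Saturday; 2067-05-29 is a Sunday, so it moves forward to 2067-06-04.
Applying '+46 days' to 2067-06-04: counting 46 days forward gives 2067-07-20.

2067-07-20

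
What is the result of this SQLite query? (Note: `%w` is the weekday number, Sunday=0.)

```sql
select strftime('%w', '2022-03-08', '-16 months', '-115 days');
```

First apply '-16 months', '-115 days': 2022-03-08 → 2020-07-16.
2020-07-16 is a Thursday; with Sunday=0 that is 4.

4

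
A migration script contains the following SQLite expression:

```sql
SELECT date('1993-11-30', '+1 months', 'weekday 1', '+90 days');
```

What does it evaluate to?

1994-04-03

Adding +1 month to 1993-11-30 gives 1993-12-30.
`weekday 1` advances to the next Monday; 1993-12-30 is a Thursday, so it moves forward to 1994-01-03.
Applying '+90 days' to 1994-01-03: counting 90 days forward gives 1994-04-03.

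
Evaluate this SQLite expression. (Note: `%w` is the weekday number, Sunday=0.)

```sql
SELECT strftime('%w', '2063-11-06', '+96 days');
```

0

First apply '+96 days': 2063-11-06 → 2064-02-10.
2064-02-10 is a Sunday; with Sunday=0 that is 0.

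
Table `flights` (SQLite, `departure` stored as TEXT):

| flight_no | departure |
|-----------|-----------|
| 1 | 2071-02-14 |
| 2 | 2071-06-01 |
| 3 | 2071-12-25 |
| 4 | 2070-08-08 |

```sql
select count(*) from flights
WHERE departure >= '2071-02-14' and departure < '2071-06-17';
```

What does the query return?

Rows in [2071-02-14, 2071-06-17): 2071-02-14, 2071-06-01 → 2 rows.

2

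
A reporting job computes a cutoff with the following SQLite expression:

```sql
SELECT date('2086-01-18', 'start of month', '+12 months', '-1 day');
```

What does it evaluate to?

2086-12-31

`start of month` rewinds 2086-01-18 to 2086-01-01.
Adding +12 months to 2086-01-01 gives 2087-01-01.
Going back 1 day from 2087-01-01 reaches 2086-12-31 (last day of December, 31 days).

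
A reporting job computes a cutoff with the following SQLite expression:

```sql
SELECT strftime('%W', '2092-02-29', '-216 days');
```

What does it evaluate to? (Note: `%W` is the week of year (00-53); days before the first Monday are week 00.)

30

First apply '-216 days': 2092-02-29 → 2091-07-28.
2091-07-28 is a Saturday. SQLite's %W counts Mondays since the year started; the result is 30.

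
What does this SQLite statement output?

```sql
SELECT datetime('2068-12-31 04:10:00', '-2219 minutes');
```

2219 minutes = 36h 59m; -2219 minutes from 2068-12-31 04:10:00 is 2068-12-29 15:11:00 (crosses midnight).

2068-12-29 15:11:00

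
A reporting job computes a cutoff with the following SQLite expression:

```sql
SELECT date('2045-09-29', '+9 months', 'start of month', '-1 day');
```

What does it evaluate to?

2046-05-31

Adding +9 months to 2045-09-29 gives 2046-06-29.
`start of month` rewinds 2046-06-29 to 2046-06-01.
Going back 1 day from 2046-06-01 reaches 2046-05-31 (last day of May, 31 days).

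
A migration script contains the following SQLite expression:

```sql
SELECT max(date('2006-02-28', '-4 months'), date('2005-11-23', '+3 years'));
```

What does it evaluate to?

2008-11-23

date('2006-02-28', '-4 months') → 2005-10-28.
date('2005-11-23', '+3 years') → 2008-11-23.
Later of the two is 2008-11-23.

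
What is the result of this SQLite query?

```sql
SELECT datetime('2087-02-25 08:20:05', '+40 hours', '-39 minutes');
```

+40 hours from 2087-02-25 08:20:05 is 2087-02-27 00:20:05 (crosses midnight).
-39 minutes from 2087-02-27 00:20:05 is 2087-02-26 23:41:05.

2087-02-26 23:41:05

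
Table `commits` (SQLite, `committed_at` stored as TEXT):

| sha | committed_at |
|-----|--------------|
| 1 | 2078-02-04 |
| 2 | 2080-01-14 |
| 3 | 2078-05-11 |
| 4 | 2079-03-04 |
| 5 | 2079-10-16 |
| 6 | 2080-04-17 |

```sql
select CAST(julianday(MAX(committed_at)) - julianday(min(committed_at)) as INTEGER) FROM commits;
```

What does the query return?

803

MIN = 2078-02-04, MAX = 2080-04-17.
24 days remain in February 2078 after the 4th (28 − 4).
Full months from March 2078 through March 2080 contribute their day counts.
Then 17 days into April 2080.
Total: 24 + 31 + 30 + 31 + 30 + 31 + 31 + 30 + 31 + 30 + 31 + 31 + 28 + 31 + 30 + 31 + 30 + 31 + 31 + 30 + 31 + 30 + 31 + 31 + 29 + 31 + 17 = 803.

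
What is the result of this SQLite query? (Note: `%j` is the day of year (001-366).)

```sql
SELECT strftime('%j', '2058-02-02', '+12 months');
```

033

First apply '+12 months': 2058-02-02 → 2059-02-02.
Day-of-year for 2059-02-02: days since 2059-01-01 inclusive = 33, zero-padded to 033.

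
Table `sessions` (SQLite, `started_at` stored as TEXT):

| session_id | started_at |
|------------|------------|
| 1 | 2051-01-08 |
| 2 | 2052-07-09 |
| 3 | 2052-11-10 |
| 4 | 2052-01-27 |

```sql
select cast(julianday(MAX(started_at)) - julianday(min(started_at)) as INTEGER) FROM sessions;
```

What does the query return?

672

MIN = 2051-01-08, MAX = 2052-11-10.
23 days remain in January 2051 after the 8th (31 − 8).
Full months from February 2051 through October 2052 contribute their day counts.
Then 10 days into November 2052.
Total: 23 + 28 + 31 + 30 + 31 + 30 + 31 + 31 + 30 + 31 + 30 + 31 + 31 + 29 + 31 + 30 + 31 + 30 + 31 + 31 + 30 + 31 + 10 = 672.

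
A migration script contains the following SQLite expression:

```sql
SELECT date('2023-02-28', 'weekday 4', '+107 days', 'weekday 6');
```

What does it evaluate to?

2023-06-17

`weekday 4` advances to the next Thursday; 2023-02-28 is a Tuesday, so it moves forward to 2023-03-02.
Applying '+107 days' to 2023-03-02: counting 107 days forward gives 2023-06-17.
`weekday 6` advances to the next Saturday; 2023-06-17 is already a Saturday, so it stays at 2023-06-17.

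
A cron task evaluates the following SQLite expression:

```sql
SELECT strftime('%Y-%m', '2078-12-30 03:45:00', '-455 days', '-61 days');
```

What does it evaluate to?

First apply '-455 days', '-61 days': 2078-12-30 03:45:00 → 2077-08-01 03:45:00.
`%Y-%m` extracts the year-month: 2077-08.

2077-08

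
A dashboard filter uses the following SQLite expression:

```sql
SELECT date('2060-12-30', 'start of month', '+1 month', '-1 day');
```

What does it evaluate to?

2060-12-31

`start of month` rewinds 2060-12-30 to 2060-12-01.
Adding +1 month to 2060-12-01 gives 2061-01-01.
Going back 1 day from 2061-01-01 reaches 2060-12-31 (last day of December, 31 days).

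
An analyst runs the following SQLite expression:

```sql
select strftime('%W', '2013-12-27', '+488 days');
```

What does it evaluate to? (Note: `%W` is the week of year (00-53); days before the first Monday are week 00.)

17

First apply '+488 days': 2013-12-27 → 2015-04-29.
2015-04-29 is a Wednesday. SQLite's %W counts Mondays since the year started; the result is 17.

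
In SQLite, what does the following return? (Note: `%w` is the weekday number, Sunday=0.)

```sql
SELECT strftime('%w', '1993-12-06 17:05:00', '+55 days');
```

0

First apply '+55 days': 1993-12-06 17:05:00 → 1994-01-30 17:05:00.
1994-01-30 is a Sunday; with Sunday=0 that is 0.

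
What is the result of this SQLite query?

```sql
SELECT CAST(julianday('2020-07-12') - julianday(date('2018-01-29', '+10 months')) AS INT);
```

591

Adding +10 months to 2018-01-29 gives 2018-11-29.
1 day remains in November 2018 after the 29th (30 − 29).
Full months from December 2018 through June 2020 contribute their day counts.
Then 12 days into July 2020.
Total: 1 + 31 + 31 + 28 + 31 + 30 + 31 + 30 + 31 + 31 + 30 + 31 + 30 + 31 + 31 + 29 + 31 + 30 + 31 + 30 + 12 = 591.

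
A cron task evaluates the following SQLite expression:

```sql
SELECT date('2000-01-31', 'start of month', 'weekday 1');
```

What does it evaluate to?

2000-01-03

`start of month` rewinds 2000-01-31 to 2000-01-01.
`weekday 1` advances to the next Monday; 2000-01-01 is a Saturday, so it moves forward to 2000-01-03.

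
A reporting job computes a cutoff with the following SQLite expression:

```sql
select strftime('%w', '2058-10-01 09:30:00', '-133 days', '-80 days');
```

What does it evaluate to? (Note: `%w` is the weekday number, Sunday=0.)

First apply '-133 days', '-80 days': 2058-10-01 09:30:00 → 2058-03-02 09:30:00.
2058-03-02 is a Saturday; with Sunday=0 that is 6.

6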